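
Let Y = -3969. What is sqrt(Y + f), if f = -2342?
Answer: I*sqrt(6311) ≈ 79.442*I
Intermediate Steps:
sqrt(Y + f) = sqrt(-3969 - 2342) = sqrt(-6311) = I*sqrt(6311)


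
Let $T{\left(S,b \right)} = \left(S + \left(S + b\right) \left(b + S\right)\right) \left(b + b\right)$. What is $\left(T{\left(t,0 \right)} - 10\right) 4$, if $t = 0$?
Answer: $-40$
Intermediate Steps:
$T{\left(S,b \right)} = 2 b \left(S + \left(S + b\right)^{2}\right)$ ($T{\left(S,b \right)} = \left(S + \left(S + b\right) \left(S + b\right)\right) 2 b = \left(S + \left(S + b\right)^{2}\right) 2 b = 2 b \left(S + \left(S + b\right)^{2}\right)$)
$\left(T{\left(t,0 \right)} - 10\right) 4 = \left(2 \cdot 0 \left(0 + \left(0 + 0\right)^{2}\right) - 10\right) 4 = \left(2 \cdot 0 \left(0 + 0^{2}\right) - 10\right) 4 = \left(2 \cdot 0 \left(0 + 0\right) - 10\right) 4 = \left(2 \cdot 0 \cdot 0 - 10\right) 4 = \left(0 - 10\right) 4 = \left(-10\right) 4 = -40$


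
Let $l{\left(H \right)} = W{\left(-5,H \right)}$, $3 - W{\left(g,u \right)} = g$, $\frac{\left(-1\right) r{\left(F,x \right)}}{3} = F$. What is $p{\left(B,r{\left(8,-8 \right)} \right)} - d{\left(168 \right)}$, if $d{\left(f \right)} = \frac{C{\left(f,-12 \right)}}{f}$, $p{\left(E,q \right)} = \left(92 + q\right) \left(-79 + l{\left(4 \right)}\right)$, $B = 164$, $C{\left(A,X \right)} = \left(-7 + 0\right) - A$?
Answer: $- \frac{115847}{24} \approx -4827.0$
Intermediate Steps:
$r{\left(F,x \right)} = - 3 F$
$C{\left(A,X \right)} = -7 - A$
$W{\left(g,u \right)} = 3 - g$
$l{\left(H \right)} = 8$ ($l{\left(H \right)} = 3 - -5 = 3 + 5 = 8$)
$p{\left(E,q \right)} = -6532 - 71 q$ ($p{\left(E,q \right)} = \left(92 + q\right) \left(-79 + 8\right) = \left(92 + q\right) \left(-71\right) = -6532 - 71 q$)
$d{\left(f \right)} = \frac{-7 - f}{f}$
$p{\left(B,r{\left(8,-8 \right)} \right)} - d{\left(168 \right)} = \left(-6532 - 71 \left(\left(-3\right) 8\right)\right) - \frac{-7 - 168}{168} = \left(-6532 - -1704\right) - \frac{-7 - 168}{168} = \left(-6532 + 1704\right) - \frac{1}{168} \left(-175\right) = -4828 - - \frac{25}{24} = -4828 + \frac{25}{24} = - \frac{115847}{24}$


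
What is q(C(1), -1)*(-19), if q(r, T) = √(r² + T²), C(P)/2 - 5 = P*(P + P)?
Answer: -19*√197 ≈ -266.68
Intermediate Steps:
C(P) = 10 + 4*P² (C(P) = 10 + 2*(P*(P + P)) = 10 + 2*(P*(2*P)) = 10 + 2*(2*P²) = 10 + 4*P²)
q(r, T) = √(T² + r²)
q(C(1), -1)*(-19) = √((-1)² + (10 + 4*1²)²)*(-19) = √(1 + (10 + 4*1)²)*(-19) = √(1 + (10 + 4)²)*(-19) = √(1 + 14²)*(-19) = √(1 + 196)*(-19) = √197*(-19) = -19*√197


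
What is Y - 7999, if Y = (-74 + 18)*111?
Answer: -14215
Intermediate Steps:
Y = -6216 (Y = -56*111 = -6216)
Y - 7999 = -6216 - 7999 = -14215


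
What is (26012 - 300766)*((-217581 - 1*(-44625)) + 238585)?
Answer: -18031830266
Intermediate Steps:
(26012 - 300766)*((-217581 - 1*(-44625)) + 238585) = -274754*((-217581 + 44625) + 238585) = -274754*(-172956 + 238585) = -274754*65629 = -18031830266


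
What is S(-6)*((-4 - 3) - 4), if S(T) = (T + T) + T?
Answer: 198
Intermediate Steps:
S(T) = 3*T (S(T) = 2*T + T = 3*T)
S(-6)*((-4 - 3) - 4) = (3*(-6))*((-4 - 3) - 4) = -18*(-7 - 4) = -18*(-11) = 198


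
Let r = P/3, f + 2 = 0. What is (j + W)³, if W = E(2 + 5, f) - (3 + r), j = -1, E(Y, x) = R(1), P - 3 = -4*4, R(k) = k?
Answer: 64/27 ≈ 2.3704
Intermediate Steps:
f = -2 (f = -2 + 0 = -2)
P = -13 (P = 3 - 4*4 = 3 - 16 = -13)
r = -13/3 ≈ -4.3333
E(Y, x) = 1
W = 7/3 (W = 1 - (3 - 13/3) = 1 - 1*(-4/3) = 1 + 4/3 = 7/3 ≈ 2.3333)
(j + W)³ = (-1 + 7/3)³ = (4/3)³ = 64/27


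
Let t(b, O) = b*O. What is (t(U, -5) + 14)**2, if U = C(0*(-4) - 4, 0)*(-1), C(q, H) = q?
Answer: 36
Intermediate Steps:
U = 4 (U = (0*(-4) - 4)*(-1) = (0 - 4)*(-1) = -4*(-1) = 4)
t(b, O) = O*b
(t(U, -5) + 14)**2 = (-5*4 + 14)**2 = (-20 + 14)**2 = (-6)**2 = 36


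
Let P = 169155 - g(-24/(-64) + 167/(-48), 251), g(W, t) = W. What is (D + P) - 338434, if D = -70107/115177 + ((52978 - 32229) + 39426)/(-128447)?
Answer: -120206748361794509/710118725712 ≈ -1.6928e+5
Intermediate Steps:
P = 8119589/48 (P = 169155 - (-24/(-64) + 167/(-48)) = 169155 - (-24*(-1/64) + 167*(-1/48)) = 169155 - (3/8 - 167/48) = 169155 - 1*(-149/48) = 169155 + 149/48 = 8119589/48 ≈ 1.6916e+5)
D = -15935809804/14794140119 (D = -70107*1/115177 + (20749 + 39426)*(-1/128447) = -70107/115177 + 60175*(-1/128447) = -70107/115177 - 60175/128447 = -15935809804/14794140119 ≈ -1.0772)
(D + P) - 338434 = (-15935809804/14794140119 + 8119589/48) - 338434 = 120121572455820499/710118725712 - 338434 = -120206748361794509/710118725712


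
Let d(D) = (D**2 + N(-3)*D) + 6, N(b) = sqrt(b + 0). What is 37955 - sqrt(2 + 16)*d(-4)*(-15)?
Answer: 37955 + 990*sqrt(2) - 180*I*sqrt(6) ≈ 39355.0 - 440.91*I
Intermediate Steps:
N(b) = sqrt(b)
d(D) = 6 + D**2 + I*D*sqrt(3) (d(D) = (D**2 + sqrt(-3)*D) + 6 = (D**2 + (I*sqrt(3))*D) + 6 = (D**2 + I*D*sqrt(3)) + 6 = 6 + D**2 + I*D*sqrt(3))
37955 - sqrt(2 + 16)*d(-4)*(-15) = 37955 - sqrt(2 + 16)*(6 + (-4)**2 + I*(-4)*sqrt(3))*(-15) = 37955 - sqrt(18)*(6 + 16 - 4*I*sqrt(3))*(-15) = 37955 - (3*sqrt(2))*(22 - 4*I*sqrt(3))*(-15) = 37955 - 3*sqrt(2)*(22 - 4*I*sqrt(3))*(-15) = 37955 - (-45)*sqrt(2)*(22 - 4*I*sqrt(3)) = 37955 + 45*sqrt(2)*(22 - 4*I*sqrt(3))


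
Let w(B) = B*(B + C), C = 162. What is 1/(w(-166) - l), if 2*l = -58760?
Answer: 1/30044 ≈ 3.3285e-5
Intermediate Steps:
l = -29380 (l = (1/2)*(-58760) = -29380)
w(B) = B*(162 + B) (w(B) = B*(B + 162) = B*(162 + B))
1/(w(-166) - l) = 1/(-166*(162 - 166) - 1*(-29380)) = 1/(-166*(-4) + 29380) = 1/(664 + 29380) = 1/30044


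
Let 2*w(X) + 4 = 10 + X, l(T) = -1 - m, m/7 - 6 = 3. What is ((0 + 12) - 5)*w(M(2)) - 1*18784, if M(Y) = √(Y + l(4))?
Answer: -18763 + 7*I*√62/2 ≈ -18763.0 + 27.559*I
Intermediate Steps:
m = 63 (m = 42 + 7*3 = 42 + 21 = 63)
l(T) = -64 (l(T) = -1 - 1*63 = -1 - 63 = -64)
M(Y) = √(-64 + Y) (M(Y) = √(Y - 64) = √(-64 + Y))
w(X) = 3 + X/2 (w(X) = -2 + (10 + X)/2 = -2 + (5 + X/2) = 3 + X/2)
((0 + 12) - 5)*w(M(2)) - 1*18784 = ((0 + 12) - 5)*(3 + √(-64 + 2)/2) - 1*18784 = (12 - 5)*(3 + √(-62)/2) - 18784 = 7*(3 + (I*√62)/2) - 18784 = 7*(3 + I*√62/2) - 18784 = (21 + 7*I*√62/2) - 18784 = -18763 + 7*I*√62/2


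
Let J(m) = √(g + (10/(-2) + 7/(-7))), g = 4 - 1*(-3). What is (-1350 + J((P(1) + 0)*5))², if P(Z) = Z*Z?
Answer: 1819801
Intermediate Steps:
g = 7 (g = 4 + 3 = 7)
P(Z) = Z²
J(m) = 1 (J(m) = √(7 + (10/(-2) + 7/(-7))) = √(7 + (10*(-½) + 7*(-⅐))) = √(7 + (-5 - 1)) = √(7 - 6) = √1 = 1)
(-1350 + J((P(1) + 0)*5))² = (-1350 + 1)² = (-1349)² = 1819801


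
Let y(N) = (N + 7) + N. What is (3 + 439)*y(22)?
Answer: 22542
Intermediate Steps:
y(N) = 7 + 2*N (y(N) = (7 + N) + N = 7 + 2*N)
(3 + 439)*y(22) = (3 + 439)*(7 + 2*22) = 442*(7 + 44) = 442*51 = 22542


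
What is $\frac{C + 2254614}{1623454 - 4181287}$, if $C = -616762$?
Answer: $- \frac{1637852}{2557833} \approx -0.64033$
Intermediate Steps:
$\frac{C + 2254614}{1623454 - 4181287} = \frac{-616762 + 2254614}{1623454 - 4181287} = \frac{1637852}{-2557833} = 1637852 \left(- \frac{1}{2557833}\right) = - \frac{1637852}{2557833}$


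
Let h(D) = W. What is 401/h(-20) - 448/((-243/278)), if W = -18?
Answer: 238261/486 ≈ 490.25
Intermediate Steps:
h(D) = -18
401/h(-20) - 448/((-243/278)) = 401/(-18) - 448/((-243/278)) = 401*(-1/18) - 448/((-243*1/278)) = -401/18 - 448/(-243/278) = -401/18 - 448*(-278/243) = -401/18 + 124544/243 = 238261/486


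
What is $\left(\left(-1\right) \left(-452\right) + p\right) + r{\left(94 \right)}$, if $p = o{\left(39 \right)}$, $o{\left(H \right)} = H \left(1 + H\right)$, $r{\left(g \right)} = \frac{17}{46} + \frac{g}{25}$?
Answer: $\frac{2318549}{1150} \approx 2016.1$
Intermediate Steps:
$r{\left(g \right)} = \frac{17}{46} + \frac{g}{25}$ ($r{\left(g \right)} = 17 \cdot \frac{1}{46} + g \frac{1}{25} = \frac{17}{46} + \frac{g}{25}$)
$p = 1560$ ($p = 39 \left(1 + 39\right) = 39 \cdot 40 = 1560$)
$\left(\left(-1\right) \left(-452\right) + p\right) + r{\left(94 \right)} = \left(\left(-1\right) \left(-452\right) + 1560\right) + \left(\frac{17}{46} + \frac{1}{25} \cdot 94\right) = \left(452 + 1560\right) + \left(\frac{17}{46} + \frac{94}{25}\right) = 2012 + \frac{4749}{1150} = \frac{2318549}{1150}$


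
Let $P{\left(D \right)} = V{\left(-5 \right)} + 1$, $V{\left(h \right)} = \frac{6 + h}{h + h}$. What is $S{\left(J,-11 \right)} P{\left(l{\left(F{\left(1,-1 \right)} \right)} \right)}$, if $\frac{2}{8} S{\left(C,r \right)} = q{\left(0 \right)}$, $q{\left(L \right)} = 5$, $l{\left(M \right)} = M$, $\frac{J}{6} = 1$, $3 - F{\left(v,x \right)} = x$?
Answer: $18$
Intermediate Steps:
$F{\left(v,x \right)} = 3 - x$
$J = 6$ ($J = 6 \cdot 1 = 6$)
$V{\left(h \right)} = \frac{6 + h}{2 h}$
$S{\left(C,r \right)} = 20$ ($S{\left(C,r \right)} = 4 \cdot 5 = 20$)
$P{\left(D \right)} = \frac{9}{10}$ ($P{\left(D \right)} = \frac{6 - 5}{2 \left(-5\right)} + 1 = \frac{1}{2} \left(- \frac{1}{5}\right) 1 + 1 = - \frac{1}{10} + 1 = \frac{9}{10}$)
$S{\left(J,-11 \right)} P{\left(l{\left(F{\left(1,-1 \right)} \right)} \right)} = 20 \cdot \frac{9}{10} = 18$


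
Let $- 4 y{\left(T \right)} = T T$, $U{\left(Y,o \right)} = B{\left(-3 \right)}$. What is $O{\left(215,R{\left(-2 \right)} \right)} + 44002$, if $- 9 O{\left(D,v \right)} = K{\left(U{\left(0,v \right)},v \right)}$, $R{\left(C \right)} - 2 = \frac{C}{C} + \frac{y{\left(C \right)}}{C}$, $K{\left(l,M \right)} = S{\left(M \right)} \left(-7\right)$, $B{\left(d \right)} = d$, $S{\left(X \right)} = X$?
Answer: $\frac{792085}{18} \approx 44005.0$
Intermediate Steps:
$U{\left(Y,o \right)} = -3$
$y{\left(T \right)} = - \frac{T^{2}}{4}$ ($y{\left(T \right)} = - \frac{T T}{4} = - \frac{T^{2}}{4}$)
$K{\left(l,M \right)} = - 7 M$ ($K{\left(l,M \right)} = M \left(-7\right) = - 7 M$)
$R{\left(C \right)} = 3 - \frac{C}{4}$ ($R{\left(C \right)} = 2 + \left(\frac{C}{C} + \frac{\left(- \frac{1}{4}\right) C^{2}}{C}\right) = 2 - \left(-1 + \frac{C}{4}\right) = 3 - \frac{C}{4}$)
$O{\left(D,v \right)} = \frac{7 v}{9}$ ($O{\left(D,v \right)} = - \frac{\left(-7\right) v}{9} = \frac{7 v}{9}$)
$O{\left(215,R{\left(-2 \right)} \right)} + 44002 = \frac{7 \left(3 - - \frac{1}{2}\right)}{9} + 44002 = \frac{7 \left(3 + \frac{1}{2}\right)}{9} + 44002 = \frac{7}{9} \cdot \frac{7}{2} + 44002 = \frac{49}{18} + 44002 = \frac{792085}{18}$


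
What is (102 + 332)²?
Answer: 188356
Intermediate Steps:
(102 + 332)² = 434² = 188356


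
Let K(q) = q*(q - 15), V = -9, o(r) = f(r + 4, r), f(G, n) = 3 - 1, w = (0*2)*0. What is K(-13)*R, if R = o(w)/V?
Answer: -728/9 ≈ -80.889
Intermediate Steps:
w = 0 (w = 0*0 = 0)
f(G, n) = 2
o(r) = 2
K(q) = q*(-15 + q)
R = -2/9 (R = 2/(-9) = 2*(-⅑) = -2/9 ≈ -0.22222)
K(-13)*R = -13*(-15 - 13)*(-2/9) = -13*(-28)*(-2/9) = 364*(-2/9) = -728/9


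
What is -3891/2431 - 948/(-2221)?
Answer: -6337323/5399251 ≈ -1.1737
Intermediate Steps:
-3891/2431 - 948/(-2221) = -3891*1/2431 - 948*(-1/2221) = -3891/2431 + 948/2221 = -6337323/5399251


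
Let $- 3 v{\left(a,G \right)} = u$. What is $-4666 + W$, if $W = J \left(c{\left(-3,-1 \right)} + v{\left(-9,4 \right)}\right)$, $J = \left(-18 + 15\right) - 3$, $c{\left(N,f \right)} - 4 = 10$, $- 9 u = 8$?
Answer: $- \frac{42766}{9} \approx -4751.8$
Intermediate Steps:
$u = - \frac{8}{9}$ ($u = \left(- \frac{1}{9}\right) 8 = - \frac{8}{9} \approx -0.88889$)
$v{\left(a,G \right)} = \frac{8}{27}$ ($v{\left(a,G \right)} = \left(- \frac{1}{3}\right) \left(- \frac{8}{9}\right) = \frac{8}{27}$)
$c{\left(N,f \right)} = 14$ ($c{\left(N,f \right)} = 4 + 10 = 14$)
$J = -6$ ($J = -3 - 3 = -6$)
$W = - \frac{772}{9}$ ($W = - 6 \left(14 + \frac{8}{27}\right) = \left(-6\right) \frac{386}{27} = - \frac{772}{9} \approx -85.778$)
$-4666 + W = -4666 - \frac{772}{9} = - \frac{42766}{9}$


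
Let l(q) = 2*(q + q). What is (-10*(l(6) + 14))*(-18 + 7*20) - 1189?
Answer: -47549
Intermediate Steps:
l(q) = 4*q (l(q) = 2*(2*q) = 4*q)
(-10*(l(6) + 14))*(-18 + 7*20) - 1189 = (-10*(4*6 + 14))*(-18 + 7*20) - 1189 = (-10*(24 + 14))*(-18 + 140) - 1189 = -10*38*122 - 1189 = -380*122 - 1189 = -46360 - 1189 = -47549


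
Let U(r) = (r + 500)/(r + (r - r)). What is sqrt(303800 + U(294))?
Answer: sqrt(133976991)/21 ≈ 551.18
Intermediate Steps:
U(r) = (500 + r)/r (U(r) = (500 + r)/(r + 0) = (500 + r)/r)
sqrt(303800 + U(294)) = sqrt(303800 + (500 + 294)/294) = sqrt(303800 + (1/294)*794) = sqrt(303800 + 397/147) = sqrt(44658997/147) = sqrt(133976991)/21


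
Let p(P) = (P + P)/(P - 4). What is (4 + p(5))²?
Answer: 196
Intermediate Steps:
p(P) = 2*P/(-4 + P) (p(P) = (2*P)/(-4 + P) = 2*P/(-4 + P))
(4 + p(5))² = (4 + 2*5/(-4 + 5))² = (4 + 2*5/1)² = (4 + 2*5*1)² = (4 + 10)² = 14² = 196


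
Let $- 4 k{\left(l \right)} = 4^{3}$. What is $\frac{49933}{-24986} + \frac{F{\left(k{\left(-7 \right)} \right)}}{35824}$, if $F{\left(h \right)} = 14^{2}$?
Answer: $- \frac{17152909}{8606716} \approx -1.993$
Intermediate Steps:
$k{\left(l \right)} = -16$ ($k{\left(l \right)} = - \frac{4^{3}}{4} = \left(- \frac{1}{4}\right) 64 = -16$)
$F{\left(h \right)} = 196$
$\frac{49933}{-24986} + \frac{F{\left(k{\left(-7 \right)} \right)}}{35824} = \frac{49933}{-24986} + \frac{196}{35824} = 49933 \left(- \frac{1}{24986}\right) + 196 \cdot \frac{1}{35824} = - \frac{3841}{1922} + \frac{49}{8956} = - \frac{17152909}{8606716}$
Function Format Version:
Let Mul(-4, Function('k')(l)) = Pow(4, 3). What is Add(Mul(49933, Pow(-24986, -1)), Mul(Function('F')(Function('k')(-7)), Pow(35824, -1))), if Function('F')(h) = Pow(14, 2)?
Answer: Rational(-17152909, 8606716) ≈ -1.9930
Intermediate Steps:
Function('k')(l) = -16 (Function('k')(l) = Mul(Rational(-1, 4), Pow(4, 3)) = Mul(Rational(-1, 4), 64) = -16)
Function('F')(h) = 196
Add(Mul(49933, Pow(-24986, -1)), Mul(Function('F')(Function('k')(-7)), Pow(35824, -1))) = Add(Mul(49933, Pow(-24986, -1)), Mul(196, Pow(35824, -1))) = Add(Mul(49933, Rational(-1, 24986)), Mul(196, Rational(1, 35824))) = Add(Rational(-3841, 1922), Rational(49, 8956)) = Rational(-17152909, 8606716)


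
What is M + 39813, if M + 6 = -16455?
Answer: 23352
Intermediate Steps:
M = -16461 (M = -6 - 16455 = -16461)
M + 39813 = -16461 + 39813 = 23352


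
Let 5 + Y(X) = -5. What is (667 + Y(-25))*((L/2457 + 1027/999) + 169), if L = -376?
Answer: 375783706/3367 ≈ 1.1161e+5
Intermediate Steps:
Y(X) = -10 (Y(X) = -5 - 5 = -10)
(667 + Y(-25))*((L/2457 + 1027/999) + 169) = (667 - 10)*((-376/2457 + 1027/999) + 169) = 657*((-376*1/2457 + 1027*(1/999)) + 169) = 657*((-376/2457 + 1027/999) + 169) = 657*(26515/30303 + 169) = 657*(5147722/30303) = 375783706/3367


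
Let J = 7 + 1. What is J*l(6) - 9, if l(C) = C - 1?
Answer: 31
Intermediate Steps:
J = 8
l(C) = -1 + C
J*l(6) - 9 = 8*(-1 + 6) - 9 = 8*5 - 9 = 40 - 9 = 31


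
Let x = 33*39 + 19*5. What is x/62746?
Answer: 691/31373 ≈ 0.022025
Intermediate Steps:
x = 1382 (x = 1287 + 95 = 1382)
x/62746 = 1382/62746 = 1382*(1/62746) = 691/31373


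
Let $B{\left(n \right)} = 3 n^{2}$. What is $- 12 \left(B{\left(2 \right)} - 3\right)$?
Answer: $-108$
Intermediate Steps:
$- 12 \left(B{\left(2 \right)} - 3\right) = - 12 \left(3 \cdot 2^{2} - 3\right) = - 12 \left(3 \cdot 4 - 3\right) = - 12 \left(12 - 3\right) = \left(-12\right) 9 = -108$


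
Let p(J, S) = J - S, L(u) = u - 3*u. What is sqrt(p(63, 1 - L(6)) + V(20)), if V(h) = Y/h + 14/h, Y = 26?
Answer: 2*sqrt(13) ≈ 7.2111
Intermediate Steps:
L(u) = -2*u
V(h) = 40/h (V(h) = 26/h + 14/h = 40/h)
sqrt(p(63, 1 - L(6)) + V(20)) = sqrt((63 - (1 - (-2)*6)) + 40/20) = sqrt((63 - (1 - 1*(-12))) + 40*(1/20)) = sqrt((63 - (1 + 12)) + 2) = sqrt((63 - 1*13) + 2) = sqrt((63 - 13) + 2) = sqrt(50 + 2) = sqrt(52) = 2*sqrt(13)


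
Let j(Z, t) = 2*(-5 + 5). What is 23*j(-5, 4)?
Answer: 0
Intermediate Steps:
j(Z, t) = 0 (j(Z, t) = 2*0 = 0)
23*j(-5, 4) = 23*0 = 0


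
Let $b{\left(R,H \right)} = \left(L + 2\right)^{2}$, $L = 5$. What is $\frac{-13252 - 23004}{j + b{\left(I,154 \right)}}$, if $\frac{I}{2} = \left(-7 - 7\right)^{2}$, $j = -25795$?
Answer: $\frac{18128}{12873} \approx 1.4082$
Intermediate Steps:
$I = 392$ ($I = 2 \left(-7 - 7\right)^{2} = 2 \left(-14\right)^{2} = 2 \cdot 196 = 392$)
$b{\left(R,H \right)} = 49$ ($b{\left(R,H \right)} = \left(5 + 2\right)^{2} = 7^{2} = 49$)
$\frac{-13252 - 23004}{j + b{\left(I,154 \right)}} = \frac{-13252 - 23004}{-25795 + 49} = - \frac{36256}{-25746} = \left(-36256\right) \left(- \frac{1}{25746}\right) = \frac{18128}{12873}$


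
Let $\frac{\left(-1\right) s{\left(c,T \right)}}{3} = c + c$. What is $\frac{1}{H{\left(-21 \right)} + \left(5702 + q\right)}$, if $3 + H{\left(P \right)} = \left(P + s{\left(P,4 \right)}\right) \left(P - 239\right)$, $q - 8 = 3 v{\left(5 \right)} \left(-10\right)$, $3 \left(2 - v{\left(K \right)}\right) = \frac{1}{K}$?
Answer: $- \frac{1}{21651} \approx -4.6187 \cdot 10^{-5}$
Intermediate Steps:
$s{\left(c,T \right)} = - 6 c$ ($s{\left(c,T \right)} = - 3 \left(c + c\right) = - 3 \cdot 2 c = - 6 c$)
$v{\left(K \right)} = 2 - \frac{1}{3 K}$
$q = -50$ ($q = 8 + 3 \left(2 - \frac{1}{3 \cdot 5}\right) \left(-10\right) = 8 + 3 \left(2 - \frac{1}{15}\right) \left(-10\right) = 8 + 3 \cdot \frac{29}{15} \left(-10\right) = 8 + \frac{29}{5} \left(-10\right) = 8 - 58 = -50$)
$H{\left(P \right)} = -3 - 5 P \left(-239 + P\right)$ ($H{\left(P \right)} = -3 + \left(P - 6 P\right) \left(P - 239\right) = -3 + - 5 P \left(-239 + P\right) = -3 - 5 P \left(-239 + P\right)$)
$\frac{1}{H{\left(-21 \right)} + \left(5702 + q\right)} = \frac{1}{\left(-3 - 5 \left(-21\right)^{2} + 1195 \left(-21\right)\right) + \left(5702 - 50\right)} = \frac{1}{\left(-3 - 2205 - 25095\right) + 5652} = \frac{1}{-27303 + 5652} = \frac{1}{-21651} = - \frac{1}{21651}$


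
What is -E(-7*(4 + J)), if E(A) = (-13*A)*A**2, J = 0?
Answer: -285376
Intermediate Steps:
E(A) = -13*A**3
-E(-7*(4 + J)) = -(-13)*(-7*(4 + 0))**3 = -(-13)*(-7*4)**3 = -(-13)*(-28)**3 = -(-13)*(-21952) = -1*285376 = -285376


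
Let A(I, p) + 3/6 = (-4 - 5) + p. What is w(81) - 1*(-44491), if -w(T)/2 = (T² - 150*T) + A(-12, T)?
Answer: 55526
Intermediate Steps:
A(I, p) = -19/2 + p (A(I, p) = -½ + ((-4 - 5) + p) = -½ + (-9 + p) = -19/2 + p)
w(T) = 19 - 2*T² + 298*T (w(T) = -2*((T² - 150*T) + (-19/2 + T)) = -2*(-19/2 + T² - 149*T) = 19 - 2*T² + 298*T)
w(81) - 1*(-44491) = (19 - 2*81² + 298*81) - 1*(-44491) = (19 - 2*6561 + 24138) + 44491 = (19 - 13122 + 24138) + 44491 = 11035 + 44491 = 55526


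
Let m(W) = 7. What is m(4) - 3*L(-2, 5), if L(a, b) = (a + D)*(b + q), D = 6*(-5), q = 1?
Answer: 583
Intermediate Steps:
D = -30
L(a, b) = (1 + b)*(-30 + a) (L(a, b) = (a - 30)*(b + 1) = (-30 + a)*(1 + b) = (1 + b)*(-30 + a))
m(4) - 3*L(-2, 5) = 7 - 3*(-30 - 2 - 30*5 - 2*5) = 7 - 3*(-30 - 2 - 150 - 10) = 7 - 3*(-192) = 7 + 576 = 583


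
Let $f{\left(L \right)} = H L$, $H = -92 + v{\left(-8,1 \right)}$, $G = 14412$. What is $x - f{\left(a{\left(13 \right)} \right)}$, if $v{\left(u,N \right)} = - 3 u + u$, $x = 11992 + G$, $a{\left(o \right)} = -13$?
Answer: $25416$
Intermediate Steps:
$x = 26404$ ($x = 11992 + 14412 = 26404$)
$v{\left(u,N \right)} = - 2 u$
$H = -76$ ($H = -92 - -16 = -92 + 16 = -76$)
$f{\left(L \right)} = - 76 L$
$x - f{\left(a{\left(13 \right)} \right)} = 26404 - \left(-76\right) \left(-13\right) = 26404 - 988 = 25416$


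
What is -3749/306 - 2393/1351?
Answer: -5797157/413406 ≈ -14.023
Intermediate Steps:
-3749/306 - 2393/1351 = -5797157/413406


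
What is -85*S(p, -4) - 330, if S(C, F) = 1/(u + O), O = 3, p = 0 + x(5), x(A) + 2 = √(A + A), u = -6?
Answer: -905/3 ≈ -301.67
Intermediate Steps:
x(A) = -2 + √2*√A (x(A) = -2 + √(A + A) = -2 + √(2*A) = -2 + √2*√A)
p = -2 + √10 (p = 0 + (-2 + √2*√5) = 0 + (-2 + √10) = -2 + √10 ≈ 1.1623)
S(C, F) = -⅓ (S(C, F) = 1/(-6 + 3) = 1/(-3) = -⅓)
-85*S(p, -4) - 330 = -85*(-⅓) - 330 = 85/3 - 330 = -905/3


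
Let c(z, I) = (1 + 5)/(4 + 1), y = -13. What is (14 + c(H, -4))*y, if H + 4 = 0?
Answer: -988/5 ≈ -197.60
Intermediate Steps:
H = -4 (H = -4 + 0 = -4)
c(z, I) = 6/5
(14 + c(H, -4))*y = (14 + 6/5)*(-13) = (76/5)*(-13) = -988/5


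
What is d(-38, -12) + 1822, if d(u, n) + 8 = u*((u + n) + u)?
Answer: 5158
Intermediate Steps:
d(u, n) = -8 + u*(n + 2*u) (d(u, n) = -8 + u*((u + n) + u) = -8 + u*((n + u) + u) = -8 + u*(n + 2*u))
d(-38, -12) + 1822 = (-8 + 2*(-38)² - 12*(-38)) + 1822 = (-8 + 2*1444 + 456) + 1822 = (-8 + 2888 + 456) + 1822 = 3336 + 1822 = 5158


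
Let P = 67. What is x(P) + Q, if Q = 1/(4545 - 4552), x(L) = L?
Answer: 468/7 ≈ 66.857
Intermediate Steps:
Q = -⅐ (Q = 1/(-7) = -⅐ ≈ -0.14286)
x(P) + Q = 67 - ⅐ = 468/7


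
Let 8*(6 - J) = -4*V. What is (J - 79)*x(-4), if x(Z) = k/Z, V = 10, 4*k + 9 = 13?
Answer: 17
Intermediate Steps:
k = 1 (k = -9/4 + (¼)*13 = -9/4 + 13/4 = 1)
x(Z) = 1/Z
J = 11 (J = 6 - (-1)*10/2 = 6 - ⅛*(-40) = 6 + 5 = 11)
(J - 79)*x(-4) = (11 - 79)/(-4) = -68*(-¼) = 17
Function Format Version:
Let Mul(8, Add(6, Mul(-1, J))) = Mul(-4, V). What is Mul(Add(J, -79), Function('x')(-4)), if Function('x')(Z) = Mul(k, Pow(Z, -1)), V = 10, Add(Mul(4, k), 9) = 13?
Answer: 17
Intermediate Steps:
k = 1 (k = Add(Rational(-9, 4), Mul(Rational(1, 4), 13)) = Add(Rational(-9, 4), Rational(13, 4)) = 1)
Function('x')(Z) = Pow(Z, -1) (Function('x')(Z) = Mul(1, Pow(Z, -1)) = Pow(Z, -1))
J = 11 (J = Add(6, Mul(Rational(-1, 8), Mul(-4, 10))) = Add(6, Mul(Rational(-1, 8), -40)) = Add(6, 5) = 11)
Mul(Add(J, -79), Function('x')(-4)) = Mul(Add(11, -79), Pow(-4, -1)) = Mul(-68, Rational(-1, 4)) = 17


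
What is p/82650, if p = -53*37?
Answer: -1961/82650 ≈ -0.023727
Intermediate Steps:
p = -1961
p/82650 = -1961/82650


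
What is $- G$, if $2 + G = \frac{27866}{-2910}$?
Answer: $\frac{16843}{1455} \approx 11.576$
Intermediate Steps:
$G = - \frac{16843}{1455}$ ($G = -2 + \frac{27866}{-2910} = -2 + 27866 \left(- \frac{1}{2910}\right) = -2 - \frac{13933}{1455} = - \frac{16843}{1455} \approx -11.576$)
$- G = \left(-1\right) \left(- \frac{16843}{1455}\right) = \frac{16843}{1455}$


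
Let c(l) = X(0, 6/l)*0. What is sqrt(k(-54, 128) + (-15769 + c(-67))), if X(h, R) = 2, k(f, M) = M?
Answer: I*sqrt(15641) ≈ 125.06*I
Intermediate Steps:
c(l) = 0 (c(l) = 2*0 = 0)
sqrt(k(-54, 128) + (-15769 + c(-67))) = sqrt(128 + (-15769 + 0)) = sqrt(128 - 15769) = sqrt(-15641) = I*sqrt(15641)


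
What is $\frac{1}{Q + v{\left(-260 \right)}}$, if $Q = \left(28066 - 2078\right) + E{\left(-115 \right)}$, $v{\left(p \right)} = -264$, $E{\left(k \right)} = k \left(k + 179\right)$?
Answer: $\frac{1}{18364} \approx 5.4454 \cdot 10^{-5}$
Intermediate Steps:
$E{\left(k \right)} = k \left(179 + k\right)$
$Q = 18628$ ($Q = \left(28066 - 2078\right) - 115 \left(179 - 115\right) = 25988 - 7360 = 18628$)
$\frac{1}{Q + v{\left(-260 \right)}} = \frac{1}{18628 - 264} = \frac{1}{18364}$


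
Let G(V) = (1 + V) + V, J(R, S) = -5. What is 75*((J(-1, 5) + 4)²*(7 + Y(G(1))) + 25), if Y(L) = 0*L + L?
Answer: 2625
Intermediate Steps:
G(V) = 1 + 2*V
Y(L) = L (Y(L) = 0 + L = L)
75*((J(-1, 5) + 4)²*(7 + Y(G(1))) + 25) = 75*((-5 + 4)²*(7 + (1 + 2*1)) + 25) = 75*((-1)²*(7 + (1 + 2)) + 25) = 75*(1*(7 + 3) + 25) = 75*(1*10 + 25) = 75*(10 + 25) = 75*35 = 2625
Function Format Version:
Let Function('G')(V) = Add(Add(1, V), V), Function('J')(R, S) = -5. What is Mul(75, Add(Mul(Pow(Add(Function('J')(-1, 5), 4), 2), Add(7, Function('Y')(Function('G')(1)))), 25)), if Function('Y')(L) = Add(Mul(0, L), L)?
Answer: 2625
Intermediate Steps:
Function('G')(V) = Add(1, Mul(2, V))
Function('Y')(L) = L (Function('Y')(L) = Add(0, L) = L)
Mul(75, Add(Mul(Pow(Add(Function('J')(-1, 5), 4), 2), Add(7, Function('Y')(Function('G')(1)))), 25)) = Mul(75, Add(Mul(Pow(Add(-5, 4), 2), Add(7, Add(1, Mul(2, 1)))), 25)) = Mul(75, Add(Mul(Pow(-1, 2), Add(7, Add(1, 2))), 25)) = Mul(75, Add(Mul(1, Add(7, 3)), 25)) = Mul(75, Add(Mul(1, 10), 25)) = Mul(75, Add(10, 25)) = Mul(75, 35) = 2625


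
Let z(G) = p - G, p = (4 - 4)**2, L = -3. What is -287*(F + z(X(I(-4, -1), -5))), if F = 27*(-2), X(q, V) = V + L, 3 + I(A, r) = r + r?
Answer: 13202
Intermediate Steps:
I(A, r) = -3 + 2*r (I(A, r) = -3 + (r + r) = -3 + 2*r)
X(q, V) = -3 + V (X(q, V) = V - 3 = -3 + V)
p = 0 (p = 0**2 = 0)
F = -54
z(G) = -G (z(G) = 0 - G = -G)
-287*(F + z(X(I(-4, -1), -5))) = -287*(-54 - (-3 - 5)) = -287*(-54 - 1*(-8)) = -287*(-54 + 8) = -287*(-46) = 13202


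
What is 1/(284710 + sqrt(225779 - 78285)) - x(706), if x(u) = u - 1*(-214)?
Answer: -37287432696405/40529818303 - sqrt(147494)/81059636606 ≈ -920.00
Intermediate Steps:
x(u) = 214 + u (x(u) = u + 214 = 214 + u)
1/(284710 + sqrt(225779 - 78285)) - x(706) = 1/(284710 + sqrt(225779 - 78285)) - (214 + 706) = 1/(284710 + sqrt(147494)) - 1*920 = 1/(284710 + sqrt(147494)) - 920 = -920 + 1/(284710 + sqrt(147494))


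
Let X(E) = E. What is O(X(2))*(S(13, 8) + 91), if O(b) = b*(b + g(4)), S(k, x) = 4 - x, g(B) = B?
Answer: 1044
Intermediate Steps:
O(b) = b*(4 + b) (O(b) = b*(b + 4) = b*(4 + b))
O(X(2))*(S(13, 8) + 91) = (2*(4 + 2))*((4 - 1*8) + 91) = (2*6)*((4 - 8) + 91) = 12*(-4 + 91) = 12*87 = 1044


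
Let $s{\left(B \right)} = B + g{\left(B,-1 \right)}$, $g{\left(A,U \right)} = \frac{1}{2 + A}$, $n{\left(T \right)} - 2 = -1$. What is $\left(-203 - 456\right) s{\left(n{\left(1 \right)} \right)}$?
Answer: $- \frac{2636}{3} \approx -878.67$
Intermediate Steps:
$n{\left(T \right)} = 1$ ($n{\left(T \right)} = 2 - 1 = 1$)
$s{\left(B \right)} = B + \frac{1}{2 + B}$
$\left(-203 - 456\right) s{\left(n{\left(1 \right)} \right)} = \left(-203 - 456\right) \frac{1 + 1 \left(2 + 1\right)}{2 + 1} = - 659 \frac{1 + 1 \cdot 3}{3} = - 659 \frac{1 + 3}{3} = - 659 \cdot \frac{1}{3} \cdot 4 = \left(-659\right) \frac{4}{3} = - \frac{2636}{3}$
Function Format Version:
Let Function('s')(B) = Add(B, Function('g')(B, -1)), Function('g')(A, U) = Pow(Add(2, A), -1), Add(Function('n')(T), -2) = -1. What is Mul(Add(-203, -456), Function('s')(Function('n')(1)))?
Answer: Rational(-2636, 3) ≈ -878.67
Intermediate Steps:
Function('n')(T) = 1 (Function('n')(T) = Add(2, -1) = 1)
Function('s')(B) = Add(B, Pow(Add(2, B), -1))
Mul(Add(-203, -456), Function('s')(Function('n')(1))) = Mul(Add(-203, -456), Mul(Pow(Add(2, 1), -1), Add(1, Mul(1, Add(2, 1))))) = Mul(-659, Mul(Pow(3, -1), Add(1, Mul(1, 3)))) = Mul(-659, Mul(Rational(1, 3), Add(1, 3))) = Mul(-659, Mul(Rational(1, 3), 4)) = Mul(-659, Rational(4, 3)) = Rational(-2636, 3)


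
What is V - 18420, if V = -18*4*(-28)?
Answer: -16404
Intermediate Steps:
V = 2016 (V = -72*(-28) = 2016)
V - 18420 = 2016 - 18420 = -16404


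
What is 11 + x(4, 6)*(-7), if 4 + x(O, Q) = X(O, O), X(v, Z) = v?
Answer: 11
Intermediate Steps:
x(O, Q) = -4 + O
11 + x(4, 6)*(-7) = 11 + (-4 + 4)*(-7) = 11 + 0*(-7) = 11 + 0 = 11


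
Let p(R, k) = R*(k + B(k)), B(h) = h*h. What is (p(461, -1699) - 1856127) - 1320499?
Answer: 1326763196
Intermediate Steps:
B(h) = h²
p(R, k) = R*(k + k²)
(p(461, -1699) - 1856127) - 1320499 = (461*(-1699)*(1 - 1699) - 1856127) - 1320499 = (461*(-1699)*(-1698) - 1856127) - 1320499 = (1329939822 - 1856127) - 1320499 = 1328083695 - 1320499 = 1326763196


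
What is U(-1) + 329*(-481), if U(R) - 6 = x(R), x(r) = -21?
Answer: -158264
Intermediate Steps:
U(R) = -15 (U(R) = 6 - 21 = -15)
U(-1) + 329*(-481) = -15 + 329*(-481) = -15 - 158249 = -158264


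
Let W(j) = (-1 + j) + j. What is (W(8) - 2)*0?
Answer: 0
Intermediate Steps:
W(j) = -1 + 2*j
(W(8) - 2)*0 = ((-1 + 2*8) - 2)*0 = ((-1 + 16) - 2)*0 = (15 - 2)*0 = 13*0 = 0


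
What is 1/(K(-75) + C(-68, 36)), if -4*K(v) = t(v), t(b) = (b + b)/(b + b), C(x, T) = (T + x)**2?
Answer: 4/4095 ≈ 0.00097680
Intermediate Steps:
t(b) = 1 (t(b) = (2*b)/((2*b)) = (2*b)*(1/(2*b)) = 1)
K(v) = -1/4 (K(v) = -1/4*1 = -1/4)
1/(K(-75) + C(-68, 36)) = 1/(-1/4 + (36 - 68)**2) = 1/(-1/4 + (-32)**2) = 1/(-1/4 + 1024) = 1/(4095/4) = 4/4095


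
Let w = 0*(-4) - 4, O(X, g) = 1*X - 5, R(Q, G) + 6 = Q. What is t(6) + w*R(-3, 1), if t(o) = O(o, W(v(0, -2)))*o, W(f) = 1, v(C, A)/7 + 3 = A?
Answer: 42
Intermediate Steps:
v(C, A) = -21 + 7*A
R(Q, G) = -6 + Q
O(X, g) = -5 + X (O(X, g) = X - 5 = -5 + X)
t(o) = o*(-5 + o) (t(o) = (-5 + o)*o = o*(-5 + o))
w = -4 (w = 0 - 4 = -4)
t(6) + w*R(-3, 1) = 6*(-5 + 6) - 4*(-6 - 3) = 6*1 - 4*(-9) = 6 + 36 = 42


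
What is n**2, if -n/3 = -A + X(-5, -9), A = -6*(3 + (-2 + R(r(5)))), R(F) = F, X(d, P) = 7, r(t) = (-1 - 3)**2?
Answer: 106929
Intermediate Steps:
r(t) = 16 (r(t) = (-4)**2 = 16)
A = -102 (A = -6*(3 + (-2 + 16)) = -6*(3 + 14) = -6*17 = -102)
n = -327 (n = -3*(-1*(-102) + 7) = -3*(102 + 7) = -3*109 = -327)
n**2 = (-327)**2 = 106929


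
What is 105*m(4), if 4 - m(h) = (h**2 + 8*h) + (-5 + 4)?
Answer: -4515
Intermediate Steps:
m(h) = 5 - h**2 - 8*h (m(h) = 4 - ((h**2 + 8*h) + (-5 + 4)) = 4 - ((h**2 + 8*h) - 1) = 4 - (-1 + h**2 + 8*h) = 4 + (1 - h**2 - 8*h) = 5 - h**2 - 8*h)
105*m(4) = 105*(5 - 1*4**2 - 8*4) = 105*(5 - 1*16 - 32) = 105*(5 - 16 - 32) = 105*(-43) = -4515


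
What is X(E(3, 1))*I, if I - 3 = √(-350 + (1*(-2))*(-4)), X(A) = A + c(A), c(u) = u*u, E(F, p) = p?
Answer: 6 + 6*I*√38 ≈ 6.0 + 36.987*I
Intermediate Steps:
c(u) = u²
X(A) = A + A²
I = 3 + 3*I*√38 (I = 3 + √(-350 + (1*(-2))*(-4)) = 3 + √(-350 - 2*(-4)) = 3 + √(-350 + 8) = 3 + √(-342) = 3 + 3*I*√38 ≈ 3.0 + 18.493*I)
X(E(3, 1))*I = (1*(1 + 1))*(3 + 3*I*√38) = (1*2)*(3 + 3*I*√38) = 2*(3 + 3*I*√38) = 6 + 6*I*√38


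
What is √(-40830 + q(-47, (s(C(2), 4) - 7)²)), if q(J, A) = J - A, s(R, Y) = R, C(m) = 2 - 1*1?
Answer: I*√40913 ≈ 202.27*I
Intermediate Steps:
C(m) = 1 (C(m) = 2 - 1 = 1)
√(-40830 + q(-47, (s(C(2), 4) - 7)²)) = √(-40830 + (-47 - (1 - 7)²)) = √(-40830 + (-47 - 1*(-6)²)) = √(-40830 + (-47 - 1*36)) = √(-40830 + (-47 - 36)) = √(-40830 - 83) = √(-40913) = I*√40913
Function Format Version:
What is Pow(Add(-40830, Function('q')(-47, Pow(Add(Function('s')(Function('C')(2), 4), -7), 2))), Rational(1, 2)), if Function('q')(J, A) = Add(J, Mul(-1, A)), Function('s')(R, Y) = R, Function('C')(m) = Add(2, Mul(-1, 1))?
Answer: Mul(I, Pow(40913, Rational(1, 2))) ≈ Mul(202.27, I)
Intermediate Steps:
Function('C')(m) = 1 (Function('C')(m) = Add(2, -1) = 1)
Pow(Add(-40830, Function('q')(-47, Pow(Add(Function('s')(Function('C')(2), 4), -7), 2))), Rational(1, 2)) = Pow(Add(-40830, Add(-47, Mul(-1, Pow(Add(1, -7), 2)))), Rational(1, 2)) = Pow(Add(-40830, Add(-47, Mul(-1, Pow(-6, 2)))), Rational(1, 2)) = Pow(Add(-40830, Add(-47, Mul(-1, 36))), Rational(1, 2)) = Pow(Add(-40830, Add(-47, -36)), Rational(1, 2)) = Pow(Add(-40830, -83), Rational(1, 2)) = Pow(-40913, Rational(1, 2)) = Mul(I, Pow(40913, Rational(1, 2)))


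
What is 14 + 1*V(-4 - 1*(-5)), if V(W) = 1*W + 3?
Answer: 18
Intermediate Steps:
V(W) = 3 + W (V(W) = W + 3 = 3 + W)
14 + 1*V(-4 - 1*(-5)) = 14 + 1*(3 + (-4 - 1*(-5))) = 14 + 1*(3 + (-4 + 5)) = 14 + 1*(3 + 1) = 14 + 1*4 = 14 + 4 = 18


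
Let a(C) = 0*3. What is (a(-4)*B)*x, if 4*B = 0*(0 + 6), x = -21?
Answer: 0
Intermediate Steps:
B = 0 (B = (0*(0 + 6))/4 = (0*6)/4 = (¼)*0 = 0)
a(C) = 0
(a(-4)*B)*x = (0*0)*(-21) = 0*(-21) = 0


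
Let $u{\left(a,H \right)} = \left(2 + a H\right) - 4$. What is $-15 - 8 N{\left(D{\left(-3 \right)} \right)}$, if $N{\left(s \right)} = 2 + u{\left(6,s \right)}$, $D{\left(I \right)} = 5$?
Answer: $-255$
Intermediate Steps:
$u{\left(a,H \right)} = -2 + H a$ ($u{\left(a,H \right)} = \left(2 + H a\right) - 4 = -2 + H a$)
$N{\left(s \right)} = 6 s$ ($N{\left(s \right)} = 2 + \left(-2 + s 6\right) = 2 + \left(-2 + 6 s\right) = 6 s$)
$-15 - 8 N{\left(D{\left(-3 \right)} \right)} = -15 - 8 \cdot 6 \cdot 5 = -15 - 240 = -255$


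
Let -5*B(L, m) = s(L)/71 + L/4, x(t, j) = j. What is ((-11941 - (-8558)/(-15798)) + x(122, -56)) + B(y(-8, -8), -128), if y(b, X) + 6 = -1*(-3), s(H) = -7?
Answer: -134569482781/11216580 ≈ -11997.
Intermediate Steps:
y(b, X) = -3 (y(b, X) = -6 - 1*(-3) = -6 + 3 = -3)
B(L, m) = 7/355 - L/20 (B(L, m) = -(-7/71 + L/4)/5 = 7/355 - L/20)
((-11941 - (-8558)/(-15798)) + x(122, -56)) + B(y(-8, -8), -128) = ((-11941 - (-8558)/(-15798)) - 56) + (7/355 - 1/20*(-3)) = ((-11941 - (-8558)*(-1)/15798) - 56) + (7/355 + 3/20) = ((-11941 - 1*4279/7899) - 56) + 241/1420 = ((-11941 - 4279/7899) - 56) + 241/1420 = (-94326238/7899 - 56) + 241/1420 = -94768582/7899 + 241/1420 = -134569482781/11216580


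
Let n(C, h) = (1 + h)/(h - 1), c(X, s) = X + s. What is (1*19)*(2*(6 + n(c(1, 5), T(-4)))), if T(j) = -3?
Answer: 247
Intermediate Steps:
n(C, h) = (1 + h)/(-1 + h)
(1*19)*(2*(6 + n(c(1, 5), T(-4)))) = (1*19)*(2*(6 + (1 - 3)/(-1 - 3))) = 19*(2*(6 - 2/(-4))) = 19*(2*(6 - 1/4*(-2))) = 19*(2*(6 + 1/2)) = 19*(2*(13/2)) = 19*13 = 247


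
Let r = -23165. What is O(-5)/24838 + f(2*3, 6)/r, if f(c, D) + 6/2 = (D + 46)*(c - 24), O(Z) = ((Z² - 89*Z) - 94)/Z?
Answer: 10790437/287686135 ≈ 0.037508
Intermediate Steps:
O(Z) = (-94 + Z² - 89*Z)/Z
f(c, D) = -3 + (-24 + c)*(46 + D) (f(c, D) = -3 + (D + 46)*(c - 24) = -3 + (46 + D)*(-24 + c) = -3 + (-24 + c)*(46 + D))
O(-5)/24838 + f(2*3, 6)/r = (-89 - 5 - 94/(-5))/24838 + (-1107 - 24*6 + 46*(2*3) + 6*(2*3))/(-23165) = (-89 - 5 - 94*(-⅕))*(1/24838) + (-1107 - 144 + 46*6 + 6*6)*(-1/23165) = (-89 - 5 + 94/5)*(1/24838) + (-1107 - 144 + 276 + 36)*(-1/23165) = -376/5*1/24838 - 939*(-1/23165) = -188/62095 + 939/23165 = 10790437/287686135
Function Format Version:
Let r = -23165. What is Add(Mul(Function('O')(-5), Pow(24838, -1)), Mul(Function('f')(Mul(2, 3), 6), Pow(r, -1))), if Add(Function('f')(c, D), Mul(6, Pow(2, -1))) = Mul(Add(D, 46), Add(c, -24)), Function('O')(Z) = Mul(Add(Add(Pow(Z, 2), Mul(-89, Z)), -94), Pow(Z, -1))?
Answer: Rational(10790437, 287686135) ≈ 0.037508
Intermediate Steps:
Function('O')(Z) = Mul(Pow(Z, -1), Add(-94, Pow(Z, 2), Mul(-89, Z))) (Function('O')(Z) = Mul(Add(-94, Pow(Z, 2), Mul(-89, Z)), Pow(Z, -1)) = Mul(Pow(Z, -1), Add(-94, Pow(Z, 2), Mul(-89, Z))))
Function('f')(c, D) = Add(-3, Mul(Add(-24, c), Add(46, D))) (Function('f')(c, D) = Add(-3, Mul(Add(D, 46), Add(c, -24))) = Add(-3, Mul(Add(46, D), Add(-24, c))) = Add(-3, Mul(Add(-24, c), Add(46, D))))
Add(Mul(Function('O')(-5), Pow(24838, -1)), Mul(Function('f')(Mul(2, 3), 6), Pow(r, -1))) = Add(Mul(Add(-89, -5, Mul(-94, Pow(-5, -1))), Pow(24838, -1)), Mul(Add(-1107, Mul(-24, 6), Mul(46, Mul(2, 3)), Mul(6, Mul(2, 3))), Pow(-23165, -1))) = Add(Mul(Add(-89, -5, Mul(-94, Rational(-1, 5))), Rational(1, 24838)), Mul(Add(-1107, -144, Mul(46, 6), Mul(6, 6)), Rational(-1, 23165))) = Add(Mul(Add(-89, -5, Rational(94, 5)), Rational(1, 24838)), Mul(Add(-1107, -144, 276, 36), Rational(-1, 23165))) = Add(Mul(Rational(-376, 5), Rational(1, 24838)), Mul(-939, Rational(-1, 23165))) = Add(Rational(-188, 62095), Rational(939, 23165)) = Rational(10790437, 287686135)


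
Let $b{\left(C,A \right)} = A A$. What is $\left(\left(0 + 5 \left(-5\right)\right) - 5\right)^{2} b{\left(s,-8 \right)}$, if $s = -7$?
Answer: $57600$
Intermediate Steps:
$b{\left(C,A \right)} = A^{2}$
$\left(\left(0 + 5 \left(-5\right)\right) - 5\right)^{2} b{\left(s,-8 \right)} = \left(\left(0 + 5 \left(-5\right)\right) - 5\right)^{2} \left(-8\right)^{2} = \left(\left(0 - 25\right) - 5\right)^{2} \cdot 64 = \left(-25 - 5\right)^{2} \cdot 64 = \left(-30\right)^{2} \cdot 64 = 900 \cdot 64 = 57600$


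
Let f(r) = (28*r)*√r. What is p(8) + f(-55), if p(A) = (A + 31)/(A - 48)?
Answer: -39/40 - 1540*I*√55 ≈ -0.975 - 11421.0*I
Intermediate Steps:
f(r) = 28*r^(3/2)
p(A) = (31 + A)/(-48 + A)
p(8) + f(-55) = (31 + 8)/(-48 + 8) + 28*(-55)^(3/2) = 39/(-40) + 28*(-55*I*√55) = -1/40*39 - 1540*I*√55 = -39/40 - 1540*I*√55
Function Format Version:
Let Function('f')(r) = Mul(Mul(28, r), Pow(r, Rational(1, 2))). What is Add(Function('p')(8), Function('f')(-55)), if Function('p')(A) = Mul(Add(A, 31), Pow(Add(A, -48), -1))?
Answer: Add(Rational(-39, 40), Mul(-1540, I, Pow(55, Rational(1, 2)))) ≈ Add(-0.97500, Mul(-11421., I))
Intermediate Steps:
Function('f')(r) = Mul(28, Pow(r, Rational(3, 2)))
Function('p')(A) = Mul(Pow(Add(-48, A), -1), Add(31, A)) (Function('p')(A) = Mul(Add(31, A), Pow(Add(-48, A), -1)) = Mul(Pow(Add(-48, A), -1), Add(31, A)))
Add(Function('p')(8), Function('f')(-55)) = Add(Mul(Pow(Add(-48, 8), -1), Add(31, 8)), Mul(28, Pow(-55, Rational(3, 2)))) = Add(Mul(Pow(-40, -1), 39), Mul(28, Mul(-55, I, Pow(55, Rational(1, 2))))) = Add(Mul(Rational(-1, 40), 39), Mul(-1540, I, Pow(55, Rational(1, 2)))) = Add(Rational(-39, 40), Mul(-1540, I, Pow(55, Rational(1, 2))))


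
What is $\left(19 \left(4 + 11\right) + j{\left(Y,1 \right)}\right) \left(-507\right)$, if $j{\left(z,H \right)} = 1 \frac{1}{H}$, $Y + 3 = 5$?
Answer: $-145002$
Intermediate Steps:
$Y = 2$ ($Y = -3 + 5 = 2$)
$j{\left(z,H \right)} = \frac{1}{H}$
$\left(19 \left(4 + 11\right) + j{\left(Y,1 \right)}\right) \left(-507\right) = \left(19 \left(4 + 11\right) + 1^{-1}\right) \left(-507\right) = \left(19 \cdot 15 + 1\right) \left(-507\right) = \left(285 + 1\right) \left(-507\right) = 286 \left(-507\right) = -145002$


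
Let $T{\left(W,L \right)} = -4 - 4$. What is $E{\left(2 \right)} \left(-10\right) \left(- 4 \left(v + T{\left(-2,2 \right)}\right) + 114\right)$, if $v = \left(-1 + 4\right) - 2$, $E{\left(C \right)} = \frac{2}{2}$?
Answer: $-1420$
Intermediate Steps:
$E{\left(C \right)} = 1$ ($E{\left(C \right)} = 2 \cdot \frac{1}{2} = 1$)
$T{\left(W,L \right)} = -8$
$v = 1$ ($v = 3 - 2 = 1$)
$E{\left(2 \right)} \left(-10\right) \left(- 4 \left(v + T{\left(-2,2 \right)}\right) + 114\right) = 1 \left(-10\right) \left(- 4 \left(1 - 8\right) + 114\right) = - 10 \left(\left(-4\right) \left(-7\right) + 114\right) = - 10 \left(28 + 114\right) = \left(-10\right) 142 = -1420$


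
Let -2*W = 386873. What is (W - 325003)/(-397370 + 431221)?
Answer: -1036879/67702 ≈ -15.315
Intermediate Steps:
W = -386873/2 (W = -½*386873 = -386873/2 ≈ -1.9344e+5)
(W - 325003)/(-397370 + 431221) = (-386873/2 - 325003)/(-397370 + 431221) = -1036879/2/33851 = -1036879/2*1/33851 = -1036879/67702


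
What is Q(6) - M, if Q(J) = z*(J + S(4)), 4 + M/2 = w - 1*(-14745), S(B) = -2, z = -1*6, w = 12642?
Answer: -54790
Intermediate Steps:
z = -6
M = 54766 (M = -8 + 2*(12642 - 1*(-14745)) = -8 + 2*(12642 + 14745) = -8 + 2*27387 = -8 + 54774 = 54766)
Q(J) = 12 - 6*J (Q(J) = -6*(J - 2) = -6*(-2 + J) = 12 - 6*J)
Q(6) - M = (12 - 6*6) - 1*54766 = (12 - 36) - 54766 = -24 - 54766 = -54790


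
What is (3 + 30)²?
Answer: 1089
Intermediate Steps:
(3 + 30)² = 33² = 1089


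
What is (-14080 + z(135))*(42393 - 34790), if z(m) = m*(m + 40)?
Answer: 72570635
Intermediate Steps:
z(m) = m*(40 + m)
(-14080 + z(135))*(42393 - 34790) = (-14080 + 135*(40 + 135))*(42393 - 34790) = (-14080 + 135*175)*7603 = (-14080 + 23625)*7603 = 9545*7603 = 72570635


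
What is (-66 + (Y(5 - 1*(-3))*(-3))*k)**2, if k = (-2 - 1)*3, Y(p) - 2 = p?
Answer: 41616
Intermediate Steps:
Y(p) = 2 + p
k = -9 (k = -3*3 = -9)
(-66 + (Y(5 - 1*(-3))*(-3))*k)**2 = (-66 + ((2 + (5 - 1*(-3)))*(-3))*(-9))**2 = (-66 + ((2 + (5 + 3))*(-3))*(-9))**2 = (-66 + ((2 + 8)*(-3))*(-9))**2 = (-66 + (10*(-3))*(-9))**2 = (-66 - 30*(-9))**2 = (-66 + 270)**2 = 204**2 = 41616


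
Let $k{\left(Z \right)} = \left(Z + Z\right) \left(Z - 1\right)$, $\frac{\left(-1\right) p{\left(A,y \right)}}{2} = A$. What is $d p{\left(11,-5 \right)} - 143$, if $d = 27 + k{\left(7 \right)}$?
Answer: $-2585$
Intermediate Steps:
$p{\left(A,y \right)} = - 2 A$
$k{\left(Z \right)} = 2 Z \left(-1 + Z\right)$
$d = 111$ ($d = 27 + 2 \cdot 7 \left(-1 + 7\right) = 27 + 2 \cdot 7 \cdot 6 = 27 + 84 = 111$)
$d p{\left(11,-5 \right)} - 143 = 111 \left(\left(-2\right) 11\right) - 143 = 111 \left(-22\right) - 143 = -2442 - 143 = -2585$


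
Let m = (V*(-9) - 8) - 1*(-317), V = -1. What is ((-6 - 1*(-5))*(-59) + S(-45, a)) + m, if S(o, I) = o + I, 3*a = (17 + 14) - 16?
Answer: 337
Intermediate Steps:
a = 5 (a = ((17 + 14) - 16)/3 = (31 - 16)/3 = (1/3)*15 = 5)
S(o, I) = I + o
m = 318 (m = (-1*(-9) - 8) - 1*(-317) = (9 - 8) + 317 = 1 + 317 = 318)
((-6 - 1*(-5))*(-59) + S(-45, a)) + m = ((-6 - 1*(-5))*(-59) + (5 - 45)) + 318 = ((-6 + 5)*(-59) - 40) + 318 = (-1*(-59) - 40) + 318 = (59 - 40) + 318 = 19 + 318 = 337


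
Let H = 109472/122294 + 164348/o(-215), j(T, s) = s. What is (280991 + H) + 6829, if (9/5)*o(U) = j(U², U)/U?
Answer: 178441405784/305735 ≈ 5.8365e+5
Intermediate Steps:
o(U) = 5/9 (o(U) = 5*(U/U)/9 = (5/9)*1 = 5/9)
H = 90444758084/305735 (H = 109472/122294 + 164348/(5/9) = 109472*(1/122294) + 164348*(9/5) = 54736/61147 + 1479132/5 = 90444758084/305735 ≈ 2.9583e+5)
(280991 + H) + 6829 = (280991 + 90444758084/305735) + 6829 = 176353541469/305735 + 6829 = 178441405784/305735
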